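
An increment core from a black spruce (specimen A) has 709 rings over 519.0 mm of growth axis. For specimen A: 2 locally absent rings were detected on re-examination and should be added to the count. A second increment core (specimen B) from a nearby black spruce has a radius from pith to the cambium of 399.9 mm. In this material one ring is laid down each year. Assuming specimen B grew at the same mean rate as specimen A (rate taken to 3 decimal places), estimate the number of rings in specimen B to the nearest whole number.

Specimen A: correcting the raw count gives 709 + 2 = 711 true rings.
A: 519.0 mm over 711 years gives 519.0 / 711 ≈ 0.730 mm per year.
B spans 399.9 / 0.730 = 547.81 years ≈ 548 rings.

548 rings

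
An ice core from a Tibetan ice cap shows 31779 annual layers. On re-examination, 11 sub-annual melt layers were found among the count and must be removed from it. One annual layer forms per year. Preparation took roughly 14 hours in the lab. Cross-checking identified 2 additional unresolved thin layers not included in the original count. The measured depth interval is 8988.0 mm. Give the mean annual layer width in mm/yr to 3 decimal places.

0.283 mm/yr

After corrections the count is 31779 − 11 + 2 = 31770 annual layers.
Mean rate = 8988.0 mm / 31770 years ≈ 0.283 mm/yr.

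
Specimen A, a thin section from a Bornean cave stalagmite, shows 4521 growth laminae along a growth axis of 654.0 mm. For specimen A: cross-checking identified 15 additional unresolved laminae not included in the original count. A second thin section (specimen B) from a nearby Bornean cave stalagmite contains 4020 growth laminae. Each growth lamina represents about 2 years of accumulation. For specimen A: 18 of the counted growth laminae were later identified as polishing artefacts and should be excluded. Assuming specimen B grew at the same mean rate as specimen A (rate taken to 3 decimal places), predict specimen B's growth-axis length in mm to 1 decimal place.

Specimen A: adjusted count: 4521 − 18 + 15 = 4518 growth laminae.
Specimen A: 4518 growth laminae at 2 years each span 4518 × 2 = 9036 years.
A: Extension rate ≈ 654.0 / 9036 = 0.072 mm per year.
Specimen B: multiplying by 2 years per growth lamina: 4020 × 2 = 8040 years. For B, 0.072 mm/year × 8040 years = 578.9 mm.

578.9 mm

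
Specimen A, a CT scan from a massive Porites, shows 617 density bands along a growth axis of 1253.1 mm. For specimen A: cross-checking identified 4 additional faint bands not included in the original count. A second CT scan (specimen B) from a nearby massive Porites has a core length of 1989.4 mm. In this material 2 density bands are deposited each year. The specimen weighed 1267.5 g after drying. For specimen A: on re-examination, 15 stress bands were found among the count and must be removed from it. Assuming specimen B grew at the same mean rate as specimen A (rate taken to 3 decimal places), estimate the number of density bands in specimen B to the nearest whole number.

962 density bands

Specimen A: adjusted count: 617 − 15 + 4 = 606 density bands.
Specimen A: dividing by 2 density bands per year: 606 / 2 = 303 years.
A: Extension rate ≈ 1253.1 / 303 = 4.136 mm/year.
Specimen B: 1989.4 mm / 4.136 mm per year = 481.00 years; at 2 density bands per year that is 481.00 × 2 ≈ 962 density bands.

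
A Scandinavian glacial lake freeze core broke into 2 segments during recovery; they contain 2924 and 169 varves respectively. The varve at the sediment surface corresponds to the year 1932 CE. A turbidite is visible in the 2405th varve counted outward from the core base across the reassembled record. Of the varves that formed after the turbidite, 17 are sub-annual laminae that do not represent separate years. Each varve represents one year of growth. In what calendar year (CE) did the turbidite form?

Total varves = 2924 + 169 = 3093.
3093 − 2405 = 688 varves lie beyond the turbidite toward the sediment surface.
Excluding 17 false varves: 688 − 17 = 671.
The varve at the sediment surface is 1932 CE, so the turbidite dates to 1932 − 671 = 1261 CE.

1261 CE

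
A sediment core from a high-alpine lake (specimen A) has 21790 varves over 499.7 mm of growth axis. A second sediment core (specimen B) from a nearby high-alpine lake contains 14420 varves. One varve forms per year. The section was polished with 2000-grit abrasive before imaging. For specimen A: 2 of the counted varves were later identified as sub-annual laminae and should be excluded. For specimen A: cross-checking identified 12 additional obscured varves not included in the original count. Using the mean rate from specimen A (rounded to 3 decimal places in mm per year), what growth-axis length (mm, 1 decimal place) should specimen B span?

331.7 mm

Specimen A: adjusted count: 21790 − 2 + 12 = 21800 varves.
A: 499.7 mm over 21800 years gives 499.7 / 21800 ≈ 0.023 mm/yr.
For B, 0.023 mm/year × 14420 years = 331.7 mm.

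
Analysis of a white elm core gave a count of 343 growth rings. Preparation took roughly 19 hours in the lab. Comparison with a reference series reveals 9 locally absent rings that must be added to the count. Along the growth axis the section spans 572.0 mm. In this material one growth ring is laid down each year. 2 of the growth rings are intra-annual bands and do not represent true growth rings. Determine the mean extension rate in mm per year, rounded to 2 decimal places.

True growth ring count = 343 − 2 + 9 = 350.
Extension rate ≈ 572.0 / 350 = 1.63 mm per year.

1.63 mm per year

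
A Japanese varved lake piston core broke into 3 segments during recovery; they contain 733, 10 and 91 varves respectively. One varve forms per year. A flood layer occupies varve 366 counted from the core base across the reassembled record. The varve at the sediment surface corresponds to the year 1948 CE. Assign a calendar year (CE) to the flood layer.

Total varves = 733 + 10 + 91 = 834.
834 − 366 = 468 varves lie beyond the flood layer toward the sediment surface.
The varve at the sediment surface is 1948 CE, so the flood layer dates to 1948 − 468 = 1480 CE.

1480 CE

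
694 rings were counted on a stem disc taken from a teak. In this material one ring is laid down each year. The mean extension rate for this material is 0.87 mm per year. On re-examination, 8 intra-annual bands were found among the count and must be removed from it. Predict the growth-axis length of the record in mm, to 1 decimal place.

596.8 mm

After corrections the count is 694 − 8 = 686 rings.
Predicted length = 0.87 mm/year × 686 years = 596.8 mm.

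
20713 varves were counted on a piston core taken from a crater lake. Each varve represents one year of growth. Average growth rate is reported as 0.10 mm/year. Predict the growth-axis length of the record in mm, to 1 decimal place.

2071.3 mm

The record spans 20713 years at 0.10 mm per year.
Length ≈ 0.10 × 20713 = 2071.3 mm.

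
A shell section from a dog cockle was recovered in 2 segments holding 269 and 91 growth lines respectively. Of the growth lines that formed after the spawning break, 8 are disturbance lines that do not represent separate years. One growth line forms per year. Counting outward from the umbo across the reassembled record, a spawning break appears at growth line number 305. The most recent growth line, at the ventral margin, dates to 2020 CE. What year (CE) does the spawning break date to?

1973 CE

Total growth lines = 269 + 91 = 360.
360 − 305 = 55 growth lines lie beyond the spawning break toward the ventral margin.
Excluding 8 false growth lines: 55 − 8 = 47.
2020 − 47 = 1973 CE.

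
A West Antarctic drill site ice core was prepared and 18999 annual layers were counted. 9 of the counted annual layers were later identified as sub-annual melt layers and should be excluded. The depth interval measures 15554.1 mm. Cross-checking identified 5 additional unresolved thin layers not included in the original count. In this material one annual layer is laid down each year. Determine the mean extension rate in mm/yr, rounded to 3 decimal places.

0.819 mm/yr

After corrections the count is 18999 − 9 + 5 = 18995 annual layers.
15554.1 mm over 18995 years gives 15554.1 / 18995 ≈ 0.819 mm/yr.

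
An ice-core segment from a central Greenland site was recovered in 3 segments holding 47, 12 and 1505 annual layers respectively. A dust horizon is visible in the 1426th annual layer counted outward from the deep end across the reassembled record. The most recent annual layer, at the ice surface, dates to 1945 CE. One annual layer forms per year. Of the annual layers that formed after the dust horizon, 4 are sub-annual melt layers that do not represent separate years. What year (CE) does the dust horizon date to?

1811 CE

Total annual layers = 47 + 12 + 1505 = 1564.
1564 − 1426 = 138 annual layers lie beyond the dust horizon toward the ice surface.
138 − 4 false = 134 true annual layers after the dust horizon.
1945 − 134 = 1811 CE.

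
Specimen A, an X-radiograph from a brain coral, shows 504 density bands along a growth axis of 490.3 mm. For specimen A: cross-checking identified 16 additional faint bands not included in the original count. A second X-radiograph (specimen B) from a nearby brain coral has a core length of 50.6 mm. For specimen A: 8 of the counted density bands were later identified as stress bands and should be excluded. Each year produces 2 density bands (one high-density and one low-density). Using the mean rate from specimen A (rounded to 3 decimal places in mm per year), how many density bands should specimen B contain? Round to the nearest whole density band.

Specimen A: after corrections the count is 504 − 8 + 16 = 512 density bands.
Specimen A: 512 density bands at 2 per year is 512 / 2 = 256 years.
A: Extension rate ≈ 490.3 / 256 = 1.915 mm/year.
Specimen B: 50.6 mm / 1.915 mm per year = 26.42 years; at 2 density bands per year that is 26.42 × 2 ≈ 53 density bands.

53 density bands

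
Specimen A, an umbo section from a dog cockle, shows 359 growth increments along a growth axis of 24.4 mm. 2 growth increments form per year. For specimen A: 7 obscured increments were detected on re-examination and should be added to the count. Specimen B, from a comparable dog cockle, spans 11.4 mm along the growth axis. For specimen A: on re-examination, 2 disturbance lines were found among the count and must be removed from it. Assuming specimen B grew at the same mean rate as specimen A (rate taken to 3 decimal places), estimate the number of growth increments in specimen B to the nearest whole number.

170 growth increments

Specimen A: true growth increment count = 359 − 2 + 7 = 364.
Specimen A: with 2 growth increments per year, 364 / 2 = 182 years.
A: Extension rate ≈ 24.4 / 182 = 0.134 mm per year.
B spans 11.4 / 0.134 = 85.07 years; at 2 growth increments per year that is 85.07 × 2 ≈ 170 growth increments.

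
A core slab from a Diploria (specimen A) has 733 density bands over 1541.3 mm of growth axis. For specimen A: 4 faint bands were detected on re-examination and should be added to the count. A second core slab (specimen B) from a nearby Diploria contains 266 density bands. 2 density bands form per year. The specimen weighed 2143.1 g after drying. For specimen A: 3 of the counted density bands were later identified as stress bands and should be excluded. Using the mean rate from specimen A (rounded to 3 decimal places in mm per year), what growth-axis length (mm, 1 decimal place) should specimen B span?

Specimen A: true density band count = 733 − 3 + 4 = 734.
Specimen A: with 2 density bands per year, 734 / 2 = 367 years.
A: Mean rate = 1541.3 mm / 367 years ≈ 4.200 mm/yr.
Specimen B: with 2 density bands per year, 266 / 2 = 133 years. For B, 4.200 mm/year × 133 years = 558.6 mm.

558.6 mm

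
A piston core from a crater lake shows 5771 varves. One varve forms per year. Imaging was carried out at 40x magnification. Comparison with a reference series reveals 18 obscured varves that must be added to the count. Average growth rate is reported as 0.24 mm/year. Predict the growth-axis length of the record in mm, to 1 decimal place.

1389.4 mm

After corrections the count is 5771 + 18 = 5789 varves.
5789 years at 0.24 mm/year gives 0.24 × 5789 = 1389.4 mm.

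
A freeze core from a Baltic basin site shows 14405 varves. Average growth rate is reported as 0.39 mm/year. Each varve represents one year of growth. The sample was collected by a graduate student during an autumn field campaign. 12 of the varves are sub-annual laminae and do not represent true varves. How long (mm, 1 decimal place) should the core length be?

True varve count = 14405 − 12 = 14393.
14393 years at 0.39 mm/year gives 0.39 × 14393 = 5613.3 mm.

5613.3 mm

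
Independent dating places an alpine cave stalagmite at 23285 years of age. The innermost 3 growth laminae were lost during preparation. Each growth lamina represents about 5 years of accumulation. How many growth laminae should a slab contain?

4654 growth laminae

At 5 years per growth lamina, 23285 / 5 = 4657 growth laminae are expected.
Subtracting the 3 growth laminae not captured gives 4657 − 3 = 4654 growth laminae in the record.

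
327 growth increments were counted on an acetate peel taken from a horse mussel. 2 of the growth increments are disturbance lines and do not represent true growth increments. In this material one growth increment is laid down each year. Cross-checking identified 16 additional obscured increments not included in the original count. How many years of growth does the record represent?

341 yr

True growth increment count = 327 − 2 + 16 = 341.
One growth increment per year makes the duration 341 years.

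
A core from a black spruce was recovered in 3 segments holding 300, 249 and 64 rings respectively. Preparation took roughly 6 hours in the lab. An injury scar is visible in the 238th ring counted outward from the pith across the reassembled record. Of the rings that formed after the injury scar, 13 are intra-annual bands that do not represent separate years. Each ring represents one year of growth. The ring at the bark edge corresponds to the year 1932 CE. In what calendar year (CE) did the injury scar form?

1570 CE

Total rings = 300 + 249 + 64 = 613.
The injury scar sits at ring 238 from the pith, so 613 − 238 = 375 rings formed after it.
Removing the 13 false rings leaves 375 − 13 = 362 true rings beyond the injury scar.
Counting back 362 years from 1932 CE places the injury scar in 1932 − 362 = 1570 CE.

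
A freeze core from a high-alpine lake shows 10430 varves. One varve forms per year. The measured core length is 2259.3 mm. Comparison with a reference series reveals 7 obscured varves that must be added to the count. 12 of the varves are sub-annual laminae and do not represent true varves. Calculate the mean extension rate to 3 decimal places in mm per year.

True varve count = 10430 − 12 + 7 = 10425.
Mean rate = 2259.3 mm / 10425 years ≈ 0.217 mm per year.

0.217 mm per year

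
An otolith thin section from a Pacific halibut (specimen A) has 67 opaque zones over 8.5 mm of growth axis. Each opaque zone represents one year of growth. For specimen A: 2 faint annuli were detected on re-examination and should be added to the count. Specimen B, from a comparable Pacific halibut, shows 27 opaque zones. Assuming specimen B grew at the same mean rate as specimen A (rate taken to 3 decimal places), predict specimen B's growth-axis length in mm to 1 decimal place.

Specimen A: correcting the raw count gives 67 + 2 = 69 true opaque zones.
A: 8.5 mm over 69 years gives 8.5 / 69 ≈ 0.123 mm/year.
B's length ≈ 0.123 × 27 = 3.3 mm.

3.3 mm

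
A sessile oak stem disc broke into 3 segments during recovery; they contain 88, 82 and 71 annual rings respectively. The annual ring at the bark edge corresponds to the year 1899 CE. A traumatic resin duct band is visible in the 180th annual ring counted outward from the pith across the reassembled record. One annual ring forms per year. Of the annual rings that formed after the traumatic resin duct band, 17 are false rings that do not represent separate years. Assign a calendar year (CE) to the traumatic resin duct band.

1855 CE

Total annual rings = 88 + 82 + 71 = 241.
Between annual ring 180 and the bark edge there are 241 − 180 = 61 annual rings.
Removing the 17 false annual rings leaves 61 − 17 = 44 true annual rings beyond the traumatic resin duct band.
The annual ring at the bark edge is 1899 CE, so the traumatic resin duct band dates to 1899 − 44 = 1855 CE.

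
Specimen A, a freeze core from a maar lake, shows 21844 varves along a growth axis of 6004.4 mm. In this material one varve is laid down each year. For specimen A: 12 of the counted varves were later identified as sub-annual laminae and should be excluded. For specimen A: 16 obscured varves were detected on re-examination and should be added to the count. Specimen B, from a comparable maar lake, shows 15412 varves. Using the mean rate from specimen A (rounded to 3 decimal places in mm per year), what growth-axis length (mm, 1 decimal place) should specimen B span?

4238.3 mm

Specimen A: after corrections the count is 21844 − 12 + 16 = 21848 varves.
A: Extension rate ≈ 6004.4 / 21848 = 0.275 mm per year.
Length of B = 0.275 × 15412 = 4238.3 mm.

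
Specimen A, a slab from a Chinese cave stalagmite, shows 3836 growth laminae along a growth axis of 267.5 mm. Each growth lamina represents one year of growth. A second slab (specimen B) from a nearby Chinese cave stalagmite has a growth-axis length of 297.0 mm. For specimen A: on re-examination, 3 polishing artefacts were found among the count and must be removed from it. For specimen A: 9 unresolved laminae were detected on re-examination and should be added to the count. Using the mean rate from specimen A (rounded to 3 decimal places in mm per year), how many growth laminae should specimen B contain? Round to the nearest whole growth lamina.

4243 growth laminae

Specimen A: true growth lamina count = 3836 − 3 + 9 = 3842.
A: Extension rate ≈ 267.5 / 3842 = 0.070 mm/yr.
Specimen B: 297.0 mm / 0.070 mm per year = 4242.86 years ≈ 4243 growth laminae.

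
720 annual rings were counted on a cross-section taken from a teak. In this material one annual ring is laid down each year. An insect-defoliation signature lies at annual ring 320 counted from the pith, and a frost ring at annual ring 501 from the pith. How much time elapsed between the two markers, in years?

181 years

501 − 320 = 181 annual rings lie between the two events.
At one annual ring per year, 181 years elapsed between them.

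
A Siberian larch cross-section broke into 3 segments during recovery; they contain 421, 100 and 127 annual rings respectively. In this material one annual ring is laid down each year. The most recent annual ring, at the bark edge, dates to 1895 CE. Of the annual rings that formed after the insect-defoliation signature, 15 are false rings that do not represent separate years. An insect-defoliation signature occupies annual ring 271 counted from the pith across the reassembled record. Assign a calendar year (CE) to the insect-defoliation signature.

Total annual rings = 421 + 100 + 127 = 648.
Between annual ring 271 and the bark edge there are 648 − 271 = 377 annual rings.
Excluding 15 false annual rings: 377 − 15 = 362.
1895 − 362 = 1533 CE.

1533 CE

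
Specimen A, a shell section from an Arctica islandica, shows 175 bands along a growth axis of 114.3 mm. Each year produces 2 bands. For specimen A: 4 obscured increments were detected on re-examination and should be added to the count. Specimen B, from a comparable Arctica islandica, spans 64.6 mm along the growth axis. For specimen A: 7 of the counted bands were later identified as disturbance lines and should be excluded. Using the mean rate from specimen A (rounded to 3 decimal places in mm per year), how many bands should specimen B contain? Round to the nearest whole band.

97 bands

Specimen A: correcting the raw count gives 175 − 7 + 4 = 172 true bands.
Specimen A: 172 bands at 2 per year is 172 / 2 = 86 years.
A: Extension rate ≈ 114.3 / 86 = 1.329 mm per year.
B spans 64.6 / 1.329 = 48.61 years; at 2 bands per year that is 48.61 × 2 ≈ 97 bands.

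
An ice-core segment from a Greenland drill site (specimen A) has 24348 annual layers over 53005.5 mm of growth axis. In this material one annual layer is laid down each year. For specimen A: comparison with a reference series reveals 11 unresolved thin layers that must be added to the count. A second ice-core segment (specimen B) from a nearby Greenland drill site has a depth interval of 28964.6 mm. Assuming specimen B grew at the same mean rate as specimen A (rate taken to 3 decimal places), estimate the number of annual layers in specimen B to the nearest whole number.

Specimen A: true annual layer count = 24348 + 11 = 24359.
A: Extension rate ≈ 53005.5 / 24359 = 2.176 mm per year.
B spans 28964.6 / 2.176 = 13310.94 years ≈ 13311 annual layers.

13311 annual layers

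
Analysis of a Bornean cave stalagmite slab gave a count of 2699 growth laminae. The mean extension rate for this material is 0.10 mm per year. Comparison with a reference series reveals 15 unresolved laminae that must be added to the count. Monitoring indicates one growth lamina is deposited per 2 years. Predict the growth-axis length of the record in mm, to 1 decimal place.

542.8 mm

After corrections the count is 2699 + 15 = 2714 growth laminae.
Multiplying by 2 years per growth lamina: 2714 × 2 = 5428 years.
Length ≈ 0.10 × 5428 = 542.8 mm.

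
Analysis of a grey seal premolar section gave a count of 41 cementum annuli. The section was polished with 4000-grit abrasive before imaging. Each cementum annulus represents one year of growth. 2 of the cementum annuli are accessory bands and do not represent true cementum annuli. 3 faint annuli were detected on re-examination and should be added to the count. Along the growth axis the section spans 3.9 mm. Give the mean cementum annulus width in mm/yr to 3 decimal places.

0.093 mm/yr

After corrections the count is 41 − 2 + 3 = 42 cementum annuli.
Extension rate ≈ 3.9 / 42 = 0.093 mm/yr.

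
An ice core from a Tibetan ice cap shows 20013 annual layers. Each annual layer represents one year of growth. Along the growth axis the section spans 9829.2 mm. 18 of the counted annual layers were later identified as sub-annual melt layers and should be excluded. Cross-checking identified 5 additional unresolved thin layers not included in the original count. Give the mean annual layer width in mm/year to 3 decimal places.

After corrections the count is 20013 − 18 + 5 = 20000 annual layers.
9829.2 mm over 20000 years gives 9829.2 / 20000 ≈ 0.491 mm/year.

0.491 mm/year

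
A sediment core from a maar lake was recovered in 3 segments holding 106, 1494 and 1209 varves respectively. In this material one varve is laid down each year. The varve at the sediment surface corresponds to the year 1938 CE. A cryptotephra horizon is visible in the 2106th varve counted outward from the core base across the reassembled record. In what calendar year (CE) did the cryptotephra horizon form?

Total varves = 106 + 1494 + 1209 = 2809.
2809 − 2106 = 703 varves lie beyond the cryptotephra horizon toward the sediment surface.
The varve at the sediment surface is 1938 CE, so the cryptotephra horizon dates to 1938 − 703 = 1235 CE.

1235 CE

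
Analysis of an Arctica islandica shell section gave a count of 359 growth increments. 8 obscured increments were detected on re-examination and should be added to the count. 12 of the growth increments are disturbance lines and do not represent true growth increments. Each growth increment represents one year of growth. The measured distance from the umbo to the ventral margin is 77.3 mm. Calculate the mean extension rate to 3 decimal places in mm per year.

Correcting the raw count gives 359 − 12 + 8 = 355 true growth increments.
Mean rate = 77.3 mm / 355 years ≈ 0.218 mm per year.

0.218 mm per year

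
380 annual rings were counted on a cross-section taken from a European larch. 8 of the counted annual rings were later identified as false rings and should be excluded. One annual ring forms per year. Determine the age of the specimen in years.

True annual ring count = 380 − 8 = 372.
With a one-to-one annual ring periodicity this is 372 years.

372 years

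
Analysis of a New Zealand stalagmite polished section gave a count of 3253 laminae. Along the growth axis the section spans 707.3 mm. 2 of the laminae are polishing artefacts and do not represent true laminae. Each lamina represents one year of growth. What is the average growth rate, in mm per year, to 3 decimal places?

0.218 mm per year

Correcting the raw count gives 3253 − 2 = 3251 true laminae.
Mean rate = 707.3 mm / 3251 years ≈ 0.218 mm per year.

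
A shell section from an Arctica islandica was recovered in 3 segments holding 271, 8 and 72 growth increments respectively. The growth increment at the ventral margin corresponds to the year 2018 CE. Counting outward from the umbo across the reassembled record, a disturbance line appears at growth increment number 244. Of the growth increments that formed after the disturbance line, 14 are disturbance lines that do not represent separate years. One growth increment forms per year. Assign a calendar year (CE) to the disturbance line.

Total growth increments = 271 + 8 + 72 = 351.
Between growth increment 244 and the ventral margin there are 351 − 244 = 107 growth increments.
Excluding 14 false growth increments: 107 − 14 = 93.
2018 − 93 = 1925 CE.

1925 CE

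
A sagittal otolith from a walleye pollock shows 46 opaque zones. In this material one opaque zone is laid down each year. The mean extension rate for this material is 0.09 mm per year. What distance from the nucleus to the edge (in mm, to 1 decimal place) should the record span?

The record spans 46 years at 0.09 mm per year.
Length ≈ 0.09 × 46 = 4.1 mm.

4.1 mm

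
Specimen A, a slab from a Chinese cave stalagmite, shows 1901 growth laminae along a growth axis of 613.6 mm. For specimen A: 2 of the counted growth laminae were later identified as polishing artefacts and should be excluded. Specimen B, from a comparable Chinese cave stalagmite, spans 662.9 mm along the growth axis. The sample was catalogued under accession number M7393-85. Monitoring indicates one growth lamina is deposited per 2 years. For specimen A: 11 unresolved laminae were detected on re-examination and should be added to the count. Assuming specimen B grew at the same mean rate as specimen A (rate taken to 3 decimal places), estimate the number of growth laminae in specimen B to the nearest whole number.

Specimen A: correcting the raw count gives 1901 − 2 + 11 = 1910 true growth laminae.
Specimen A: 1910 growth laminae at 2 years each span 1910 × 2 = 3820 years.
A: Mean rate = 613.6 mm / 3820 years ≈ 0.161 mm/yr.
B spans 662.9 / 0.161 = 4117.39 years; at 2 years per growth lamina that is 4117.39 / 2 ≈ 2059 growth laminae.

2059 growth laminae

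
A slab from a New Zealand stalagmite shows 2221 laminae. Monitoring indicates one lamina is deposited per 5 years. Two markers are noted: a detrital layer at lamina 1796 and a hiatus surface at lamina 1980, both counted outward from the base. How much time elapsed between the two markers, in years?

Separation: 1980 − 1796 = 184 laminae.
Multiplying by 5 years per lamina: 184 × 5 = 920 years.

920 years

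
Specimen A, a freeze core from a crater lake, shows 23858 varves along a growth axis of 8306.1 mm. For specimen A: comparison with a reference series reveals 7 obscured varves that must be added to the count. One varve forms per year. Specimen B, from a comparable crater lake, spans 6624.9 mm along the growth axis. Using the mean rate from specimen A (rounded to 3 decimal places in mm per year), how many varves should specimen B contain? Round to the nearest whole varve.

19037 varves

Specimen A: correcting the raw count gives 23858 + 7 = 23865 true varves.
A: Mean rate = 8306.1 mm / 23865 years ≈ 0.348 mm/yr.
For B, 6624.9 / 0.348 = 19037.07 years ≈ 19037 varves.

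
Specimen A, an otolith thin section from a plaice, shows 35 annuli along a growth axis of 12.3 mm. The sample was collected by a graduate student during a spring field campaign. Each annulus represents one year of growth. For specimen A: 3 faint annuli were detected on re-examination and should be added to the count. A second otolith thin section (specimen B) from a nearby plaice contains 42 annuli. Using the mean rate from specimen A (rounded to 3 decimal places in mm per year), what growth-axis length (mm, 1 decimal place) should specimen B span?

13.6 mm

Specimen A: adjusted count: 35 + 3 = 38 annuli.
A: Extension rate ≈ 12.3 / 38 = 0.324 mm/yr.
B's length ≈ 0.324 × 42 = 13.6 mm.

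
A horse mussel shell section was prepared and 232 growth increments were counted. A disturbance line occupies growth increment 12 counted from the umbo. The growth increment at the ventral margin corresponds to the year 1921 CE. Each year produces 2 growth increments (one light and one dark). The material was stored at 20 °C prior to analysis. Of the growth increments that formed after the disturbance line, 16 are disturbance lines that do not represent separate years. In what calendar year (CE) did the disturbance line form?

1819 CE

232 − 12 = 220 growth increments lie beyond the disturbance line toward the ventral margin.
Excluding 16 false growth increments: 220 − 16 = 204.
Dividing by 2 growth increments per year: 204 / 2 = 102 years.
Counting back 102 years from 1921 CE places the disturbance line in 1921 − 102 = 1819 CE.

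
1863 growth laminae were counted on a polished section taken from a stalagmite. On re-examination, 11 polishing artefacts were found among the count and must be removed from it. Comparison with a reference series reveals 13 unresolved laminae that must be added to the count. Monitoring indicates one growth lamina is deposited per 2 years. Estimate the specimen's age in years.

After corrections the count is 1863 − 11 + 13 = 1865 growth laminae.
1865 growth laminae at 2 years each span 1865 × 2 = 3730 years.

3730 years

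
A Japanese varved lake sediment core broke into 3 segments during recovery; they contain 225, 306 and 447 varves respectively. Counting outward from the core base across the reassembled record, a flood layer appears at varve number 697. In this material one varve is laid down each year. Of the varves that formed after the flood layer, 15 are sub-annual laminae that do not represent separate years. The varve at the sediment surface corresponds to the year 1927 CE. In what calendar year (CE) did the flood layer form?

Total varves = 225 + 306 + 447 = 978.
978 − 697 = 281 varves lie beyond the flood layer toward the sediment surface.
281 − 15 false = 266 true varves after the flood layer.
The varve at the sediment surface is 1927 CE, so the flood layer dates to 1927 − 266 = 1661 CE.

1661 CE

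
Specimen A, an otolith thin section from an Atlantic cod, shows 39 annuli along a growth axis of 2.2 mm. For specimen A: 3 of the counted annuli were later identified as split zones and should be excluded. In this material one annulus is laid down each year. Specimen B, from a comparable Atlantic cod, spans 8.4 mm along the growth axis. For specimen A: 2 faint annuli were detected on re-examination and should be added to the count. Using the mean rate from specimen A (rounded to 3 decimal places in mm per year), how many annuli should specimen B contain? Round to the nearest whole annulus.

145 annuli

Specimen A: correcting the raw count gives 39 − 3 + 2 = 38 true annuli.
A: Extension rate ≈ 2.2 / 38 = 0.058 mm per year.
Specimen B: 8.4 mm / 0.058 mm per year = 144.83 years ≈ 145 annuli.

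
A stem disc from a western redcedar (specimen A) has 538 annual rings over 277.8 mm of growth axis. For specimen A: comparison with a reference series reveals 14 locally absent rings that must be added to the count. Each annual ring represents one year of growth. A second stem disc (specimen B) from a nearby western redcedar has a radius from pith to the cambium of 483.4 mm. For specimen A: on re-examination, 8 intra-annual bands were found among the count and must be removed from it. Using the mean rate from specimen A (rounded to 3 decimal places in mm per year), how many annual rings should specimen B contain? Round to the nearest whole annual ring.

Specimen A: adjusted count: 538 − 8 + 14 = 544 annual rings.
A: Mean rate = 277.8 mm / 544 years ≈ 0.511 mm/yr.
For B, 483.4 / 0.511 = 945.99 years ≈ 946 annual rings.

946 annual rings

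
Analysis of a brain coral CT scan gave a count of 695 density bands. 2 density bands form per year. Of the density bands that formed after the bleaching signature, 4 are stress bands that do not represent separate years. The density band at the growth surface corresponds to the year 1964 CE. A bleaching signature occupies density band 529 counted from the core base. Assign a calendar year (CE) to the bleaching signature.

1883 CE

The bleaching signature sits at density band 529 from the core base, so 695 − 529 = 166 density bands formed after it.
Removing the 4 false density bands leaves 166 − 4 = 162 true density bands beyond the bleaching signature.
With 2 density bands per year, 162 / 2 = 81 years.
The density band at the growth surface is 1964 CE, so the bleaching signature dates to 1964 − 81 = 1883 CE.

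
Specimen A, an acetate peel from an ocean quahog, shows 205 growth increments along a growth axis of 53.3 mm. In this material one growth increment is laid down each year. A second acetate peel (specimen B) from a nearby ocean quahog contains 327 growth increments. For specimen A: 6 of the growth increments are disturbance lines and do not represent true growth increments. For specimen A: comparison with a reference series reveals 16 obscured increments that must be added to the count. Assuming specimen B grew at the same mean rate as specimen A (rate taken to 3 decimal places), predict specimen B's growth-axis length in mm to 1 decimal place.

Specimen A: after corrections the count is 205 − 6 + 16 = 215 growth increments.
A: Mean rate = 53.3 mm / 215 years ≈ 0.248 mm/year.
For B, 0.248 mm/year × 327 years = 81.1 mm.

81.1 mm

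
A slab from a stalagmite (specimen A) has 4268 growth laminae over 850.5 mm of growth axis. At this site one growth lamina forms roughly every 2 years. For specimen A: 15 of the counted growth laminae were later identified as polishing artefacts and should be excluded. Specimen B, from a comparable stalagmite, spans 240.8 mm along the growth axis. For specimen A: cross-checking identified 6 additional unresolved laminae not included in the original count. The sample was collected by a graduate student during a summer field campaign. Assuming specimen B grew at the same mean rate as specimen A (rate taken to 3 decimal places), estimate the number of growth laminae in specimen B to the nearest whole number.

Specimen A: adjusted count: 4268 − 15 + 6 = 4259 growth laminae.
Specimen A: multiplying by 2 years per growth lamina: 4259 × 2 = 8518 years.
A: Extension rate ≈ 850.5 / 8518 = 0.100 mm per year.
Specimen B: 240.8 mm / 0.100 mm per year = 2408.00 years; at 2 years per growth lamina that is 2408.00 / 2 ≈ 1204 growth laminae.

1204 growth laminae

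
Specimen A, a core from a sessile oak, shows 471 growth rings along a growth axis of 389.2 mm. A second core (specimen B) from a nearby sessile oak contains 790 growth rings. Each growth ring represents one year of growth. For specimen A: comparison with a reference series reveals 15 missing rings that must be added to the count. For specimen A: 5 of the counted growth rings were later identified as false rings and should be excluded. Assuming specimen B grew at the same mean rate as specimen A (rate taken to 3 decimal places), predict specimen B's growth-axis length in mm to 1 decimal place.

Specimen A: true growth ring count = 471 − 5 + 15 = 481.
A: Mean rate = 389.2 mm / 481 years ≈ 0.809 mm/year.
Length of B = 0.809 × 790 = 639.1 mm.

639.1 mm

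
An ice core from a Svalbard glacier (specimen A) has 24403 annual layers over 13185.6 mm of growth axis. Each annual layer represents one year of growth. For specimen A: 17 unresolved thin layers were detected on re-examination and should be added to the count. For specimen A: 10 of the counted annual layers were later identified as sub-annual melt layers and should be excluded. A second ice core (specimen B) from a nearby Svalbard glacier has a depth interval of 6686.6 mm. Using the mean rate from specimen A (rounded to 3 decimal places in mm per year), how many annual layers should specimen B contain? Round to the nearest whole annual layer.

12383 annual layers

Specimen A: after corrections the count is 24403 − 10 + 17 = 24410 annual layers.
A: Mean rate = 13185.6 mm / 24410 years ≈ 0.540 mm/year.
For B, 6686.6 / 0.540 = 12382.59 years ≈ 12383 annual layers.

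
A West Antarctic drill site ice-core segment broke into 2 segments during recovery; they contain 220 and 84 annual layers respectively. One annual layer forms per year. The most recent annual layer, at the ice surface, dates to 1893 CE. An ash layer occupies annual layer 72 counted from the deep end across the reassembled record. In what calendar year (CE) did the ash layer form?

1661 CE

Total annual layers = 220 + 84 = 304.
The ash layer sits at annual layer 72 from the deep end, so 304 − 72 = 232 annual layers formed after it.
The annual layer at the ice surface is 1893 CE, so the ash layer dates to 1893 − 232 = 1661 CE.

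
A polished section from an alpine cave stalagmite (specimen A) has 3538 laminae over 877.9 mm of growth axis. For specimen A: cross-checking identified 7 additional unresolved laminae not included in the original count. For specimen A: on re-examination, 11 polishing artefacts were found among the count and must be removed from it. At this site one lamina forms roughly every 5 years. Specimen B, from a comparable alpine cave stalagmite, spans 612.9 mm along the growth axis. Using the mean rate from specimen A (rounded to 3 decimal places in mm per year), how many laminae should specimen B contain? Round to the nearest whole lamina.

2452 laminae

Specimen A: after corrections the count is 3538 − 11 + 7 = 3534 laminae.
Specimen A: multiplying by 5 years per lamina: 3534 × 5 = 17670 years.
A: Mean rate = 877.9 mm / 17670 years ≈ 0.050 mm/year.
Specimen B: 612.9 mm / 0.050 mm per year = 12258.00 years; at 5 years per lamina that is 12258.00 / 5 ≈ 2452 laminae.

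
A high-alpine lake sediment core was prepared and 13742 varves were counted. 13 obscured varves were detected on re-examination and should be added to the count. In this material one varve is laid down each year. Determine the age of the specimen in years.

True varve count = 13742 + 13 = 13755.
With a one-to-one varve periodicity this is 13755 years.

13755 yr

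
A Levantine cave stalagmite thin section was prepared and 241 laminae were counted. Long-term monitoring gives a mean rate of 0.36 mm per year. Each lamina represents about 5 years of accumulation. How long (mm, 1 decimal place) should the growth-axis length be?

241 laminae at 5 years each span 241 × 5 = 1205 years.
1205 years at 0.36 mm/year gives 0.36 × 1205 = 433.8 mm.

433.8 mm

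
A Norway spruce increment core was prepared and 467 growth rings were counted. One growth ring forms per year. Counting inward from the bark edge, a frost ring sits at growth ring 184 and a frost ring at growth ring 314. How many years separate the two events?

Separation: 314 − 184 = 130 growth rings.
One growth ring per year makes the interval 130 years.

130 years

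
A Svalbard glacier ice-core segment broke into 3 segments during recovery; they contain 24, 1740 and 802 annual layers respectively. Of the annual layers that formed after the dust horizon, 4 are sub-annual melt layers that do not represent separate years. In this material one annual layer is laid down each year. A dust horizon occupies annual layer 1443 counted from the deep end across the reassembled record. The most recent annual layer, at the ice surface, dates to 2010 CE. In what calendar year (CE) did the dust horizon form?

Total annual layers = 24 + 1740 + 802 = 2566.
Between annual layer 1443 and the ice surface there are 2566 − 1443 = 1123 annual layers.
1123 − 4 false = 1119 true annual layers after the dust horizon.
2010 − 1119 = 891 CE.

891 CE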